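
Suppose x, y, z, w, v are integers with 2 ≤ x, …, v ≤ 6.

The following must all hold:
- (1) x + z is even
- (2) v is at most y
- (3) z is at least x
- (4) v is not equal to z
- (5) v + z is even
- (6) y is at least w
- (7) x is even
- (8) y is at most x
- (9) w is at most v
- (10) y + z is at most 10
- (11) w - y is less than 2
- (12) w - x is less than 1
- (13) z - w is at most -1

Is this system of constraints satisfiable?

Constraints 2, 3, 8, 9, and 13 give w ≤ v, v ≤ y, y ≤ x, x ≤ z, z < w. Chaining: w ≤ v ≤ y ≤ x ≤ z < w, which forces w < w — impossible.

Unsatisfiable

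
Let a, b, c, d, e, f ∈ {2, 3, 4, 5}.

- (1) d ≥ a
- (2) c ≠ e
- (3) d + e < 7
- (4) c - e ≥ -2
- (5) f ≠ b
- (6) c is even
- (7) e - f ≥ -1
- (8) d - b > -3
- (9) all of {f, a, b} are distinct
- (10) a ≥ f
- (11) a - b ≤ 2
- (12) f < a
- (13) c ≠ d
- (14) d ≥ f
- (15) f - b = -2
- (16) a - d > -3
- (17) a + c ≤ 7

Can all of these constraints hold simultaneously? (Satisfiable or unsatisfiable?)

Satisfiable

The assignment a = 3, b = 4, c = 2, d = 3, e = 3, f = 2 works:
  constraint 3 holds since d + e = 6.
  constraint 4 holds since c - e = -1.
  constraint 7 holds since e - f = 1.
The rest check out directly.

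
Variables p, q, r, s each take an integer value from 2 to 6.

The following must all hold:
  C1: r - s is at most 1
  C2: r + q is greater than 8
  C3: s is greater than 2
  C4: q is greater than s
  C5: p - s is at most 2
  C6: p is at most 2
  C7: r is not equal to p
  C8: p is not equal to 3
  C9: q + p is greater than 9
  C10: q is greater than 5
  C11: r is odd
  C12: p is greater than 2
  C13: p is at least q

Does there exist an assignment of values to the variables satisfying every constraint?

Unsatisfiable

From constraint 10: q ≥ 6. From constraints 6 and 13: q ≤ p and p ≤ 2, so q ≤ 2. But 2 < 6, so no value of q works.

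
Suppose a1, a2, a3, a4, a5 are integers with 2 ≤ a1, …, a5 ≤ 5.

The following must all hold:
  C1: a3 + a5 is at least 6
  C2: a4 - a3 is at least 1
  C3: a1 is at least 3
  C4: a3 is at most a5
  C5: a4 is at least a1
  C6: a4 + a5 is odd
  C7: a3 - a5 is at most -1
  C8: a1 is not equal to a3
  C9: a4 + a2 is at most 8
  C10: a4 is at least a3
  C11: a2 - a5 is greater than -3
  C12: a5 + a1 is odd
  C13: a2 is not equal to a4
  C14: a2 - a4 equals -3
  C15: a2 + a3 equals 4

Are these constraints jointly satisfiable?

Satisfiable

Setting (a1, a2, a3, a4, a5) = (5, 2, 2, 5, 4) satisfies everything: constraint 1: a3 + a5 = 6; constraint 2: a4 - a3 = 3; constraint 7: a3 - a5 = -2, and the others follow.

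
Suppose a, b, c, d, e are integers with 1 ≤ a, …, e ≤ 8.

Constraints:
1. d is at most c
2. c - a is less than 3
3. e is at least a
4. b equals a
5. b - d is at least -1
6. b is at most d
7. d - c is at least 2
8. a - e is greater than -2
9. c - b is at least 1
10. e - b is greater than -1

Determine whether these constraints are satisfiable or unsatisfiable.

Unsatisfiable

Constraints 5, 7, and 9 give b − d ≥ -1, d − c ≥ 2, c − b ≥ 1.
Adding all 3 inequalities: the left sides telescope to 0, and the right sides sum to (-1) + 2 + 1 = 2. So 0 ≥ 2, which is false.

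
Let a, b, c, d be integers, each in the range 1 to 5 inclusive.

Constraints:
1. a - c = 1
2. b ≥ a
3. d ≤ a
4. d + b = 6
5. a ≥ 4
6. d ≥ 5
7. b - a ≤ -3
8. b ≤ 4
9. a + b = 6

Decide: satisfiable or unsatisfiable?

From constraints 3 and 6: a ≥ d and d ≥ 5, so a ≥ 5. From constraints 2 and 8: a ≤ b and b ≤ 4, so a ≤ 4. But 4 < 5, so no value of a works.

Unsatisfiable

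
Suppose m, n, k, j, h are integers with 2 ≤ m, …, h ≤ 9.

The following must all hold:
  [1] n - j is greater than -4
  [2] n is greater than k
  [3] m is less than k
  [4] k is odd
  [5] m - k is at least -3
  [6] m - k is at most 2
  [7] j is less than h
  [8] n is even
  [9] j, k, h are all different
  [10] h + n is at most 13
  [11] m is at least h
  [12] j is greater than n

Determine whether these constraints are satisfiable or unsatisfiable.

Constraints 2, 3, 7, 11, and 12 give m < k, k < n, n < j, j < h, h ≤ m. Chaining: m < k < n < j < h ≤ m, which forces m < m — impossible.

Unsatisfiable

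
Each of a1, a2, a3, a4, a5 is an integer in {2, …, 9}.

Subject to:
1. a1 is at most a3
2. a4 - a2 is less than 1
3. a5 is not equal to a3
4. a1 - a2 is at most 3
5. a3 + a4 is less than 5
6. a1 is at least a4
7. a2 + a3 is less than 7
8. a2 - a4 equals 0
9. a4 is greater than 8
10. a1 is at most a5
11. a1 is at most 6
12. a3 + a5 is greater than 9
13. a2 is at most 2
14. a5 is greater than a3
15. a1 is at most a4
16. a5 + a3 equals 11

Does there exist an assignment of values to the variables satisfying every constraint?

From constraint 9: a4 ≥ 9. From constraints 6 and 11: a4 ≤ a1 and a1 ≤ 6, so a4 ≤ 6. But 6 < 9, so no value of a4 works.

Unsatisfiable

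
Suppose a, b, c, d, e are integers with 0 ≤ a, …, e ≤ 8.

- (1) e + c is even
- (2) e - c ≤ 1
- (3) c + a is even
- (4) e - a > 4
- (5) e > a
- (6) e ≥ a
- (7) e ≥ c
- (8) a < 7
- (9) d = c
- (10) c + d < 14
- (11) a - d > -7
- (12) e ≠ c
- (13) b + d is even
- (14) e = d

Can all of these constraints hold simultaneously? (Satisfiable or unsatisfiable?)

Unsatisfiable

From constraints 9 and 14, e = d = c, so e = c. But constraint 12 says e ≠ c. Contradiction.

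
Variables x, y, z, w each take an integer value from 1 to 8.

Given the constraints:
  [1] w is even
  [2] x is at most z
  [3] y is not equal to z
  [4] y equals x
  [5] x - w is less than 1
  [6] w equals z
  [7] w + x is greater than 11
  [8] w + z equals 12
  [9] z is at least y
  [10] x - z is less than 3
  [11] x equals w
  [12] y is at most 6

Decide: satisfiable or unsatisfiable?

From constraints 4, 6, and 11, y = x = w = z, so y = z. But constraint 3 says y ≠ z. Contradiction.

Unsatisfiable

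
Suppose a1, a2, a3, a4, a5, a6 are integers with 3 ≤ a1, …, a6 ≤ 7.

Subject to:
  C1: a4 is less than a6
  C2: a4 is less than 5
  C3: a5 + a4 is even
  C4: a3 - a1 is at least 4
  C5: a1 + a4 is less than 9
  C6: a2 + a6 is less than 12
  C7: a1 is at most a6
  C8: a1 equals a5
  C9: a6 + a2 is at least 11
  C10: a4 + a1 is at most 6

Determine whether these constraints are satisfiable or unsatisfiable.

Satisfiable

Setting (a1, a2, a3, a4, a5, a6) = (3, 4, 7, 3, 3, 7) satisfies everything: constraint 4: a3 - a1 = 4; constraint 5: a1 + a4 = 6, and the others follow.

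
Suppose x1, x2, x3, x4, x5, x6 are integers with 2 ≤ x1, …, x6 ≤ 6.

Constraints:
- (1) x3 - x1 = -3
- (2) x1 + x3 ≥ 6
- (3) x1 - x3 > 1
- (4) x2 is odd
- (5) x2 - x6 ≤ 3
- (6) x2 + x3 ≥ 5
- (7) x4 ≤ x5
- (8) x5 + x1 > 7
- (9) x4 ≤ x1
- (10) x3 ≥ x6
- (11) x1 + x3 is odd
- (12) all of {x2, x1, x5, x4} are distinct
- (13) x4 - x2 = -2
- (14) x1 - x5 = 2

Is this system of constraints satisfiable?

Try x1 = 6, x2 = 5, x3 = 3, x4 = 3, x5 = 4, x6 = 3.
Check constraint 1: x3 - x1 = -3; constraint 2: x1 + x3 = 9. The remaining constraints are straightforward to verify.

Satisfiable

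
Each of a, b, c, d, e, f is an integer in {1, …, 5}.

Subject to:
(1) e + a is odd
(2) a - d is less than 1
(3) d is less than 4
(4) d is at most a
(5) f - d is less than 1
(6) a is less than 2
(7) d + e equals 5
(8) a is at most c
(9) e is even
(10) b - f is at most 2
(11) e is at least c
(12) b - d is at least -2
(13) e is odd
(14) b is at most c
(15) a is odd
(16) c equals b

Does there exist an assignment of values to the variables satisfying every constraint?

Unsatisfiable

Constraint 13 makes e odd and constraint 15 makes a odd, so e + a must be even. Constraint 1 says e + a is odd — contradiction.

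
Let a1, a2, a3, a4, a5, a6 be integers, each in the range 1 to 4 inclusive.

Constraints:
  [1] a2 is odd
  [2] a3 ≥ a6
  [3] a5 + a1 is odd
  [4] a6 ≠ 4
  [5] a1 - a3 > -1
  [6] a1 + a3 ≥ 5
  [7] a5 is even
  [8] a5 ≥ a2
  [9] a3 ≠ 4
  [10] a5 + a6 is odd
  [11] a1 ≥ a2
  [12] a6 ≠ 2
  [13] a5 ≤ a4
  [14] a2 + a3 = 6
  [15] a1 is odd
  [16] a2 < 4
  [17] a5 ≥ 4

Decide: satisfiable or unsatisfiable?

The assignment a1 = 3, a2 = 3, a3 = 3, a4 = 4, a5 = 4, a6 = 3 works:
  constraint 5 holds since a1 - a3 = 0.
  constraint 6 holds since a1 + a3 = 6.
  constraint 14 holds since a2 + a3 = 6.
The rest check out directly.

Satisfiable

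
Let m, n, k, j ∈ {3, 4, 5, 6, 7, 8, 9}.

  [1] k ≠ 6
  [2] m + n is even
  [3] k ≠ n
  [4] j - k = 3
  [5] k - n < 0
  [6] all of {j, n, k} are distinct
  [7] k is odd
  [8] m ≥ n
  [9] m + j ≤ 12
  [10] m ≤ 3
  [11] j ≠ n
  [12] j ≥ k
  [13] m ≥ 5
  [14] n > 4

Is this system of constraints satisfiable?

Unsatisfiable

From constraint 14: n ≥ 5. From constraints 8 and 10: n ≤ m and m ≤ 3, so n ≤ 3. But 3 < 5, so no value of n works.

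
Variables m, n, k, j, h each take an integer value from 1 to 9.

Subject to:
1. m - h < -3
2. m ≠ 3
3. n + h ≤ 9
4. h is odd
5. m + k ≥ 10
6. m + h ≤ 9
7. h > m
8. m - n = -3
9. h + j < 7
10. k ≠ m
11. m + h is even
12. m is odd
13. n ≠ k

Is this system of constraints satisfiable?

Satisfiable

Take m = 1, n = 4, k = 9, j = 1, h = 5. Then constraint 1: m - h = -4; constraint 3: n + h = 9; constraint 5: m + k = 10, and every other listed constraint is also met.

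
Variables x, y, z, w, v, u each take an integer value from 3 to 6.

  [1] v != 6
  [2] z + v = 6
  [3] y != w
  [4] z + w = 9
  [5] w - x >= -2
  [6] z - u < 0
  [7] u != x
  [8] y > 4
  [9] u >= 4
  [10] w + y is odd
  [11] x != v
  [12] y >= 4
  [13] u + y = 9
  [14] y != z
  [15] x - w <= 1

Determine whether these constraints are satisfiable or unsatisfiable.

One satisfying assignment is x = 6, y = 5, z = 3, w = 6, v = 3, u = 4.
For the less obvious constraints — constraint 2: z + v = 6; constraint 4: z + w = 9; constraint 5: w - x = 0 — and the others hold by inspection.

Satisfiable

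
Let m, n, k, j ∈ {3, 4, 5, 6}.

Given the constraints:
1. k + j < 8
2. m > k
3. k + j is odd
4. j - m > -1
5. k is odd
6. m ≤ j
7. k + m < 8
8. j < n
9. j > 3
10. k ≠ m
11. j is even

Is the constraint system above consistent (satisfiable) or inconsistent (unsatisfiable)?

Take m = 4, n = 5, k = 3, j = 4. Then constraint 1: k + j = 7; constraint 4: j - m = 0; constraint 7: k + m = 7, and every other listed constraint is also met.

Satisfiable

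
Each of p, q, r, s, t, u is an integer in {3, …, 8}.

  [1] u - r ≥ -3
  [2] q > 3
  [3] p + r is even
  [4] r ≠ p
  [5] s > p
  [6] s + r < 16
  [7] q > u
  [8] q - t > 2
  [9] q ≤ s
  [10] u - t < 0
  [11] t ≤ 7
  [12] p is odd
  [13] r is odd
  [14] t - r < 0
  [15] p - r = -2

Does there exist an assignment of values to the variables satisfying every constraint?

The assignment p = 5, q = 8, r = 7, s = 8, t = 5, u = 4 works:
  constraint 1 holds since u - r = -3.
  constraint 6 holds since s + r = 15.
The rest check out directly.

Satisfiable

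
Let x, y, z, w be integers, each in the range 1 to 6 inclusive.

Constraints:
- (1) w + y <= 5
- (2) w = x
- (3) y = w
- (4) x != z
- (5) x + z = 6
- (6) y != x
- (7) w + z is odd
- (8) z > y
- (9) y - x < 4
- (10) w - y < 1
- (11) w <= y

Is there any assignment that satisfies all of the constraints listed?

Unsatisfiable

From constraints 2 and 3, y = w = x, so y = x. But constraint 6 says y ≠ x. Contradiction.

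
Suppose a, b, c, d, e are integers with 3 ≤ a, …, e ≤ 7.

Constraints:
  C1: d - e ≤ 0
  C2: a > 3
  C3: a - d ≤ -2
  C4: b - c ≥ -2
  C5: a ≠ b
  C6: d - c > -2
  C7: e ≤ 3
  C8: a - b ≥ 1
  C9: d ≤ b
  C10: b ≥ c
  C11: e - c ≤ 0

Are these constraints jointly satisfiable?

Unsatisfiable

Constraints 1, 3, 4, 8, and 11 give a − b ≥ 1, b − c ≥ -2, c − e ≥ 0, e − d ≥ 0, d − a ≥ 2.
Adding all 5 inequalities: the left sides telescope to 0, and the right sides sum to 1 + (-2) + 0 + 0 + 2 = 1. So 0 ≥ 1, which is false.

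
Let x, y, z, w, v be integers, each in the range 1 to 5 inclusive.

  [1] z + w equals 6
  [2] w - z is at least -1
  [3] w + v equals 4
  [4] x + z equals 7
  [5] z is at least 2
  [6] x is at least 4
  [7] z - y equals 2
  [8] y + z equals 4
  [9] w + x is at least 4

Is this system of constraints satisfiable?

One satisfying assignment is x = 4, y = 1, z = 3, w = 3, v = 1.
For the less obvious constraints — constraint 1: z + w = 6; constraint 2: w - z = 0 — and the others hold by inspection.

Satisfiable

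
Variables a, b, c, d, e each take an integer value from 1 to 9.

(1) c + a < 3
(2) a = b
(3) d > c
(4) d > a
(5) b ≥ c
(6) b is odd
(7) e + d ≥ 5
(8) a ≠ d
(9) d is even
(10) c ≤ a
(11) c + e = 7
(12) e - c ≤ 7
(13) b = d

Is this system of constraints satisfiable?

Unsatisfiable

From constraints 2 and 13, a = b = d, so a = d. But constraint 8 says a ≠ d. Contradiction.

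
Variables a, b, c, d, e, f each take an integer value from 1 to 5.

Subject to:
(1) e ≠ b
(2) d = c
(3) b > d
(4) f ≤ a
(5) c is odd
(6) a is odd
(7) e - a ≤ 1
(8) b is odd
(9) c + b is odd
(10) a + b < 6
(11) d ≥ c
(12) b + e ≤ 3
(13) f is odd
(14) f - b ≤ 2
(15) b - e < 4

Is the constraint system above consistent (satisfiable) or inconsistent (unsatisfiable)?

Constraint 5 makes c odd and constraint 8 makes b odd, so c + b must be even. Constraint 9 says c + b is odd — contradiction.

Unsatisfiable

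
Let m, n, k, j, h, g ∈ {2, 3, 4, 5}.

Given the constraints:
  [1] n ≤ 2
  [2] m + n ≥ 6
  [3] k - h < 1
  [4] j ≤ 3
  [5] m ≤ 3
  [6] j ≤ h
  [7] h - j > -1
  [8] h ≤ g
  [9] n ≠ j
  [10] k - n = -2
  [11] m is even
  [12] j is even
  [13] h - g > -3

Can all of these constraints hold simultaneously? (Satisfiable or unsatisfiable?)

From constraint 5: m ≤ 3. From constraint 1: n ≤ 2. Hence m + n ≤ 5. But constraint 2 requires m + n ≥ 6, and 6 > 5. Contradiction.

Unsatisfiable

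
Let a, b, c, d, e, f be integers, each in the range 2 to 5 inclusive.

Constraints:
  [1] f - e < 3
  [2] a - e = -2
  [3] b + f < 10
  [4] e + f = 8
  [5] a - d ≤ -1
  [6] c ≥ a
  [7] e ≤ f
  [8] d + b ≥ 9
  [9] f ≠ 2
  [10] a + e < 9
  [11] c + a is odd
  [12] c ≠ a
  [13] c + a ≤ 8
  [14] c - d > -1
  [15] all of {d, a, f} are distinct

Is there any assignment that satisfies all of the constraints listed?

Satisfiable

One satisfying assignment is a = 2, b = 4, c = 5, d = 5, e = 4, f = 4.
For the less obvious constraints — constraint 1: f - e = 0; constraint 2: a - e = -2 — and the others hold by inspection.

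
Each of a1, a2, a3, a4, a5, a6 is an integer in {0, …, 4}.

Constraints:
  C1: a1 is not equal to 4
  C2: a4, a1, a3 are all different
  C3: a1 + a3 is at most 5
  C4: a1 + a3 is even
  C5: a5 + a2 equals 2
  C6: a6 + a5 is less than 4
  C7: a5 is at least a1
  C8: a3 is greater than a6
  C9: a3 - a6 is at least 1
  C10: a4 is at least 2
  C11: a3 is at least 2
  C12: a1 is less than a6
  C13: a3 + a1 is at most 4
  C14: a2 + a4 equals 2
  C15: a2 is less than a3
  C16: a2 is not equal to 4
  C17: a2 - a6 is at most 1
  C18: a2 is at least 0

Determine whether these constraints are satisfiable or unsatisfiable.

Try a1 = 0, a2 = 0, a3 = 4, a4 = 2, a5 = 2, a6 = 1.
Check constraint 3: a1 + a3 = 4; constraint 5: a5 + a2 = 2; constraint 6: a6 + a5 = 3. The remaining constraints are straightforward to verify.

Satisfiable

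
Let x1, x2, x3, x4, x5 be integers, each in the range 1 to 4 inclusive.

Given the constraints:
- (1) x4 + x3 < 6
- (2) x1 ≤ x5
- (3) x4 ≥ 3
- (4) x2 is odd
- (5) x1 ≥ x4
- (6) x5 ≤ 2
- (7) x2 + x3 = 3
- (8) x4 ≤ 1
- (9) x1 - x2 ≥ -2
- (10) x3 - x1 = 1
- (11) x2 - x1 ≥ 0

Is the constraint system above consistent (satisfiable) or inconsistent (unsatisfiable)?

From constraints 3 and 5: x1 ≥ x4 and x4 ≥ 3, so x1 ≥ 3. From constraints 2 and 6: x1 ≤ x5 and x5 ≤ 2, so x1 ≤ 2. But 2 < 3, so no value of x1 works.

Unsatisfiable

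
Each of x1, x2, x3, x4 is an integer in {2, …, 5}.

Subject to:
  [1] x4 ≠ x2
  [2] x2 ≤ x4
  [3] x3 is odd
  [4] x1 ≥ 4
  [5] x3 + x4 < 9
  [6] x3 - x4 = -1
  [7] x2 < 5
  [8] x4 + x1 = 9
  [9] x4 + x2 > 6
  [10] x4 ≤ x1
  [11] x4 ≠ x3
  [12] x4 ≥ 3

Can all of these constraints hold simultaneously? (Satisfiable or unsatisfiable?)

Setting (x1, x2, x3, x4) = (5, 3, 3, 4) satisfies everything: constraint 5: x3 + x4 = 7; constraint 6: x3 - x4 = -1; constraint 8: x4 + x1 = 9, and the others follow.

Satisfiable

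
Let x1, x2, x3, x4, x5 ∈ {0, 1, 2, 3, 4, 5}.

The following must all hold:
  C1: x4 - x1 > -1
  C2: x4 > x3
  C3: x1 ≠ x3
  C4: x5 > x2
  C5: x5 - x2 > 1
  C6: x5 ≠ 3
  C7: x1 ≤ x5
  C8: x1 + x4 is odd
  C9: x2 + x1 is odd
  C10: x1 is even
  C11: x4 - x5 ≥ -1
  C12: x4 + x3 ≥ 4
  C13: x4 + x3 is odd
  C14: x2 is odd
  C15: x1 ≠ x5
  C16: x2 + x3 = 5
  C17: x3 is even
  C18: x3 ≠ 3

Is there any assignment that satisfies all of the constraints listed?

Satisfiable

The assignment x1 = 4, x2 = 3, x3 = 2, x4 = 5, x5 = 5 works:
  constraint 1 holds since x4 - x1 = 1.
  constraint 5 holds since x5 - x2 = 2.
The rest check out directly.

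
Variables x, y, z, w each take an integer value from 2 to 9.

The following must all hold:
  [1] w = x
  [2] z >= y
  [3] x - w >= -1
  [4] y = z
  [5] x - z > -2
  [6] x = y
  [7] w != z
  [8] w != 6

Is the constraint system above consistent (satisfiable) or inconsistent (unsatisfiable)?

From constraints 1, 4, and 6, w = x = y = z, so w = z. But constraint 7 says w ≠ z. Contradiction.

Unsatisfiable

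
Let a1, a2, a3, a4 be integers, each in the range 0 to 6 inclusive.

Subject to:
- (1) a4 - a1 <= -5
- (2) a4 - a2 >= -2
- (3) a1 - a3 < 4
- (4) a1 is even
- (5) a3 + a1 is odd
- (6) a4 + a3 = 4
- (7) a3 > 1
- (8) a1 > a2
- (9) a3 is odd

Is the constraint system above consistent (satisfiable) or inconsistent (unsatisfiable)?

Satisfiable

Setting (a1, a2, a3, a4) = (6, 2, 3, 1) satisfies everything: constraint 1: a4 - a1 = -5; constraint 2: a4 - a2 = -1; constraint 3: a1 - a3 = 3, and the others follow.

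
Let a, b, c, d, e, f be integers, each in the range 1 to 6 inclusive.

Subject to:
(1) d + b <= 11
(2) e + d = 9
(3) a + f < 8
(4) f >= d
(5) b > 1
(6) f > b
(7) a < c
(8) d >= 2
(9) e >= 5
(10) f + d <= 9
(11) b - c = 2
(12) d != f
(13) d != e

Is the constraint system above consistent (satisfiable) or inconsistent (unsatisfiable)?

Satisfiable

Setting (a, b, c, d, e, f) = (1, 5, 3, 3, 6, 6) satisfies everything: constraint 1: d + b = 8; constraint 2: e + d = 9, and the others follow.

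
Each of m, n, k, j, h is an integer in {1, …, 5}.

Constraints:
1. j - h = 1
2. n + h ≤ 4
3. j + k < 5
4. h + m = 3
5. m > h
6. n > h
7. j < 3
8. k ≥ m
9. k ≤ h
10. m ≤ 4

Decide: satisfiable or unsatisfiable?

Constraints 5, 8, and 9 give m ≤ k, k ≤ h, h < m. Chaining: m ≤ k ≤ h < m, which forces m < m — impossible.

Unsatisfiable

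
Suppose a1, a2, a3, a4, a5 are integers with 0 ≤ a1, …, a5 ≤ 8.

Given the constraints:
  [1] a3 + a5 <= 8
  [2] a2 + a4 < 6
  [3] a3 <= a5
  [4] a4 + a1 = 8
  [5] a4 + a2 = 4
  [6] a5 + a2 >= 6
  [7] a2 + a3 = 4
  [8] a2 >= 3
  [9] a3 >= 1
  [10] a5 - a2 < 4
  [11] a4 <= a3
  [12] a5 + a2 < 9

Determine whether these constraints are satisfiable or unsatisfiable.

Satisfiable

The assignment a1 = 7, a2 = 3, a3 = 1, a4 = 1, a5 = 5 works:
  constraint 1 holds since a3 + a5 = 6.
  constraint 2 holds since a2 + a4 = 4.
The rest check out directly.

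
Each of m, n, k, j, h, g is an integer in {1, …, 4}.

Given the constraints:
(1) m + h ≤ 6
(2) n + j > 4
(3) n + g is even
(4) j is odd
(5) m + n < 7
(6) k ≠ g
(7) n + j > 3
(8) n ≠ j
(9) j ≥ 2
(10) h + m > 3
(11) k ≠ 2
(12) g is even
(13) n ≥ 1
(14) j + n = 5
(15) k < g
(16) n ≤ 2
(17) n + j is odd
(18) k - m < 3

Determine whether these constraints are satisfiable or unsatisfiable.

One satisfying assignment is m = 2, n = 2, k = 3, j = 3, h = 4, g = 4.
For the less obvious constraints — constraint 1: m + h = 6; constraint 2: n + j = 5 — and the others hold by inspection.

Satisfiable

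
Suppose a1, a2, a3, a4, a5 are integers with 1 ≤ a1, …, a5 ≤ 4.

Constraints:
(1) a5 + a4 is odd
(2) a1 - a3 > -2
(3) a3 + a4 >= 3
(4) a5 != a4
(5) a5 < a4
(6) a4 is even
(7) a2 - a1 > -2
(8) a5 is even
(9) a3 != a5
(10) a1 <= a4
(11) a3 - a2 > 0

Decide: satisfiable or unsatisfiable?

Constraint 8 makes a5 even and constraint 6 makes a4 even, so a5 + a4 must be even. Constraint 1 says a5 + a4 is odd — contradiction.

Unsatisfiable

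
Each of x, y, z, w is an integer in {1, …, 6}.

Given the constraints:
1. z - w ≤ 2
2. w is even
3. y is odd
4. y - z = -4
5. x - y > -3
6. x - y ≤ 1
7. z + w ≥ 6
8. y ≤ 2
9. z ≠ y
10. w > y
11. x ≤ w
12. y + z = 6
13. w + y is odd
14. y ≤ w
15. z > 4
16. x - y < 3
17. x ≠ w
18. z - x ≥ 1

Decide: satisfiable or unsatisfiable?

Satisfiable

Try x = 1, y = 1, z = 5, w = 4.
Check constraint 1: z - w = 1; constraint 4: y - z = -4. The remaining constraints are straightforward to verify.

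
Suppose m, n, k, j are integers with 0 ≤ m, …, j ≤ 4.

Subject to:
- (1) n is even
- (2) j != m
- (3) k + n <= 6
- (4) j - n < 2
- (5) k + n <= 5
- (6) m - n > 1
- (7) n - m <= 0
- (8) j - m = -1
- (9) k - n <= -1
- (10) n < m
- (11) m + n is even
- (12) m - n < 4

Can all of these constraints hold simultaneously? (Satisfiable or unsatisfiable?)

Satisfiable

Take m = 4, n = 2, k = 1, j = 3. Then constraint 3: k + n = 3; constraint 4: j - n = 1; constraint 5: k + n = 3, and every other listed constraint is also met.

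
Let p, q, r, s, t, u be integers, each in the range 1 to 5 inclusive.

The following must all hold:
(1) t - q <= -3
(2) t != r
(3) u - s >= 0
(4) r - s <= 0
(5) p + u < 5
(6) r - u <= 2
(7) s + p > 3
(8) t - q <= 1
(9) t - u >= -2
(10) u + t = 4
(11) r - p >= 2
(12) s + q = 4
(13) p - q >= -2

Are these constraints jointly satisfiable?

Unsatisfiable

Constraints 1, 3, 4, 9, 11, and 13 give p − q ≥ -2, q − t ≥ 3, t − u ≥ -2, u − s ≥ 0, s − r ≥ 0, r − p ≥ 2.
Adding all 6 inequalities: the left sides telescope to 0, and the right sides sum to (-2) + 3 + (-2) + 0 + 0 + 2 = 1. So 0 ≥ 1, which is false.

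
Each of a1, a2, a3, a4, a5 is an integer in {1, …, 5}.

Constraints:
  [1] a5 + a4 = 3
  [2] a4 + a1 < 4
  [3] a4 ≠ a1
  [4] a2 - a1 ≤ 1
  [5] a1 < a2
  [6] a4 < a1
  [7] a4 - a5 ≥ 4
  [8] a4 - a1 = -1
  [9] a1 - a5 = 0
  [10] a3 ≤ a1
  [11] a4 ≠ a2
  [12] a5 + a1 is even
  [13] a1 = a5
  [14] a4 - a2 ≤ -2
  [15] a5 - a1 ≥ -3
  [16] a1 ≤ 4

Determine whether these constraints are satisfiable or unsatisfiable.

Unsatisfiable

Constraints 4, 7, 14, and 15 give a5 − a1 ≥ -3, a1 − a2 ≥ -1, a2 − a4 ≥ 2, a4 − a5 ≥ 4.
Adding all 4 inequalities: the left sides telescope to 0, and the right sides sum to (-3) + (-1) + 2 + 4 = 2. So 0 ≥ 2, which is false.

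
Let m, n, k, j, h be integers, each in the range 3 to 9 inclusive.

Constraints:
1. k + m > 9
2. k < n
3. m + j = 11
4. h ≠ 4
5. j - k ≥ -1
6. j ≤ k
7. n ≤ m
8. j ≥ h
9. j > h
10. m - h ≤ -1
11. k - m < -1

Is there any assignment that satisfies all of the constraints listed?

Constraints 2, 6, 7, 9, and 10 give k < n, n ≤ m, m < h, h < j, j ≤ k. Chaining: k < n ≤ m < h < j ≤ k, which forces k < k — impossible.

Unsatisfiable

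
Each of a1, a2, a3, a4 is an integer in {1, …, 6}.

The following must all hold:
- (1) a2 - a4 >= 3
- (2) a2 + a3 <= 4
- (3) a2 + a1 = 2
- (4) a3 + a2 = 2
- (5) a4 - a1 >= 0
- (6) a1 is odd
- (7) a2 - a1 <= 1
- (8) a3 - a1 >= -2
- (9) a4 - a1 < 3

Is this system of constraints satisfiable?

Constraints 1, 5, and 7 give a1 − a2 ≥ -1, a2 − a4 ≥ 3, a4 − a1 ≥ 0.
Adding all 3 inequalities: the left sides telescope to 0, and the right sides sum to (-1) + 3 + 0 = 2. So 0 ≥ 2, which is false.

Unsatisfiable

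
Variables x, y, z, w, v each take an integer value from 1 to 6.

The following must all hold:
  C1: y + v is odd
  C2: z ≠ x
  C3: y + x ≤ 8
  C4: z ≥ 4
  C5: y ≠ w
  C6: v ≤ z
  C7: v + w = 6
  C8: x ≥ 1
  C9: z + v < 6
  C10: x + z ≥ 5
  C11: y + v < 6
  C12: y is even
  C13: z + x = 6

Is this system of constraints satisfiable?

Satisfiable

Take x = 2, y = 4, z = 4, w = 5, v = 1. Then constraint 3: y + x = 6; constraint 7: v + w = 6; constraint 9: z + v = 5, and every other listed constraint is also met.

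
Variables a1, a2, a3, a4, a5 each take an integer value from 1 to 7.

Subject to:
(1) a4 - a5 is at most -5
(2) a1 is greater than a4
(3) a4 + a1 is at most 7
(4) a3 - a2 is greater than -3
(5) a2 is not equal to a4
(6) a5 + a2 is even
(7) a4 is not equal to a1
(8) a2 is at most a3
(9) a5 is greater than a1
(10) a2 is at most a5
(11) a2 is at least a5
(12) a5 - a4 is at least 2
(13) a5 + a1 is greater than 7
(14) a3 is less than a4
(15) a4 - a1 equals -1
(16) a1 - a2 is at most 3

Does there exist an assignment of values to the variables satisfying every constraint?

Constraints 2, 8, 9, 11, and 14 give a4 < a1, a1 < a5, a5 ≤ a2, a2 ≤ a3, a3 < a4. Chaining: a4 < a1 < a5 ≤ a2 ≤ a3 < a4, which forces a4 < a4 — impossible.

Unsatisfiable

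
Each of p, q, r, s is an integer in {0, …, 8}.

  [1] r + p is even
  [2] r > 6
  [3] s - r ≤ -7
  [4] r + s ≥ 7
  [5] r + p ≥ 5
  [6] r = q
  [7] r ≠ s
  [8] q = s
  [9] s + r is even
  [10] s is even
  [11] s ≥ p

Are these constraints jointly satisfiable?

Unsatisfiable

From constraints 6 and 8, r = q = s, so r = s. But constraint 7 says r ≠ s. Contradiction.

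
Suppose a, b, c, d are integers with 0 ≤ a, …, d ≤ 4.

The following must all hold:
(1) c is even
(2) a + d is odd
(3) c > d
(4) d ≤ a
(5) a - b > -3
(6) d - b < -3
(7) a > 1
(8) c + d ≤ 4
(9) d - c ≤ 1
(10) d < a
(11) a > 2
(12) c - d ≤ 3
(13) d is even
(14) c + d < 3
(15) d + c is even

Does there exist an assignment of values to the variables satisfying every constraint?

Satisfiable

Setting (a, b, c, d) = (3, 4, 2, 0) satisfies everything: constraint 5: a - b = -1; constraint 6: d - b = -4; constraint 8: c + d = 2, and the others follow.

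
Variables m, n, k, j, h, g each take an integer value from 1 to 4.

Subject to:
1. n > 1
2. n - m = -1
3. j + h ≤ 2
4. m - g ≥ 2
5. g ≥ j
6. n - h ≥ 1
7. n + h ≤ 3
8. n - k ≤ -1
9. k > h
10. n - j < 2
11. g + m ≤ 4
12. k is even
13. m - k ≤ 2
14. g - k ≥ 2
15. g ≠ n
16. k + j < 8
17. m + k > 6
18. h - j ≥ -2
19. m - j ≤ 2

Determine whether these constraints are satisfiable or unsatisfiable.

Constraints 4, 6, 8, 14, 18, and 19 give k − n ≥ 1, n − h ≥ 1, h − j ≥ -2, j − m ≥ -2, m − g ≥ 2, g − k ≥ 2.
Adding all 6 inequalities: the left sides telescope to 0, and the right sides sum to 1 + 1 + (-2) + (-2) + 2 + 2 = 2. So 0 ≥ 2, which is false.

Unsatisfiable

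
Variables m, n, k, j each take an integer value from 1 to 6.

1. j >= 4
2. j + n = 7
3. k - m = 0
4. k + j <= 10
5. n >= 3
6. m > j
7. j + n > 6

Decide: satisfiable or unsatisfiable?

Satisfiable

Setting (m, n, k, j) = (6, 3, 6, 4) satisfies everything: constraint 2: j + n = 7; constraint 3: k - m = 0; constraint 4: k + j = 10, and the others follow.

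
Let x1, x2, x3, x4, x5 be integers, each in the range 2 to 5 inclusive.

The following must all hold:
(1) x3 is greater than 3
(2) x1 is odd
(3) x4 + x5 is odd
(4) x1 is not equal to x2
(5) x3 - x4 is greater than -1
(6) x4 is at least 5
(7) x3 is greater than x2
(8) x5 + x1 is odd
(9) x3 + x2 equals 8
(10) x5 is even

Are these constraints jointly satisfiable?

Satisfiable

Setting (x1, x2, x3, x4, x5) = (5, 3, 5, 5, 2) satisfies everything: constraint 2: x1 = 5 is odd; constraint 5: x3 - x4 = 0; constraint 9: x3 + x2 = 8, and the others follow.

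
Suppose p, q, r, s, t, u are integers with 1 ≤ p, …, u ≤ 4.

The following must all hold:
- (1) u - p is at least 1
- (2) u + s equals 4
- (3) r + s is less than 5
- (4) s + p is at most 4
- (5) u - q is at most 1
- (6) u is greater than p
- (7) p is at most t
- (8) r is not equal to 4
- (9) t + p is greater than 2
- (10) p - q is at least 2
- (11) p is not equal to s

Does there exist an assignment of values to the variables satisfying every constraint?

Unsatisfiable

Constraints 1, 5, and 10 give p − q ≥ 2, q − u ≥ -1, u − p ≥ 1.
Adding all 3 inequalities: the left sides telescope to 0, and the right sides sum to 2 + (-1) + 1 = 2. So 0 ≥ 2, which is false.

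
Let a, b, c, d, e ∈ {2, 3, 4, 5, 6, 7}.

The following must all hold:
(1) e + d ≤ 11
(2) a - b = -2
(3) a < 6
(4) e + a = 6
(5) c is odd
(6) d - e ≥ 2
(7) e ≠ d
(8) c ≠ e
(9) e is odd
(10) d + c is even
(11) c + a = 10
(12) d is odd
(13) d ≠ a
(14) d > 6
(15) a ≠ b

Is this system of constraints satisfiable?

Take a = 3, b = 5, c = 7, d = 7, e = 3. Then constraint 1: e + d = 10; constraint 2: a - b = -2; constraint 4: e + a = 6, and every other listed constraint is also met.

Satisfiable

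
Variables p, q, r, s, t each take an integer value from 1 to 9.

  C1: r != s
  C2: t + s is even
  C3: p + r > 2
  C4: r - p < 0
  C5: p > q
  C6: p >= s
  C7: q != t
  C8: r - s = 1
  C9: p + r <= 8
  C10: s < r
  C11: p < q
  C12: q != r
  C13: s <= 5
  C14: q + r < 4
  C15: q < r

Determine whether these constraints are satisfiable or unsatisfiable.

Unsatisfiable

Constraints 4, 11, and 15 give p < q, q < r, r < p. Chaining: p < q < r < p, which forces p < p — impossible.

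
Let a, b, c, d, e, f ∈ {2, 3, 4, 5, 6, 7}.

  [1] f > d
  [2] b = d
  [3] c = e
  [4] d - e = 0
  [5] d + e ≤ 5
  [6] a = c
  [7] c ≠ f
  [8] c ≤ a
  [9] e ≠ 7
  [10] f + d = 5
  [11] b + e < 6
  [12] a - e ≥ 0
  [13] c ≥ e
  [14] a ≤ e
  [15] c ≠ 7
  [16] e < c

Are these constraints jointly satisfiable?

Unsatisfiable

Constraints 8, 14, and 16 give a ≤ e, e < c, c ≤ a. Chaining: a ≤ e < c ≤ a, which forces a < a — impossible.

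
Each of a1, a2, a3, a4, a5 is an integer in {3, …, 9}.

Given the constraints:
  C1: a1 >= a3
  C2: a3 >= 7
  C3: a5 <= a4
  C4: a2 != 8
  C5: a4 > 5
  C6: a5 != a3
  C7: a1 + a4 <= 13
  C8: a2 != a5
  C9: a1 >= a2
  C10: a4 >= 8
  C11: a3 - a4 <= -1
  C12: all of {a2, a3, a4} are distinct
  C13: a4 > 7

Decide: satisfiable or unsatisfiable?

From constraints 1 and 2: a1 ≥ a3 ≥ 7. From constraint 10: a4 ≥ 8. Hence a1 + a4 ≥ 15. But constraint 7 requires a1 + a4 ≤ 13, and 13 < 15. Contradiction.

Unsatisfiable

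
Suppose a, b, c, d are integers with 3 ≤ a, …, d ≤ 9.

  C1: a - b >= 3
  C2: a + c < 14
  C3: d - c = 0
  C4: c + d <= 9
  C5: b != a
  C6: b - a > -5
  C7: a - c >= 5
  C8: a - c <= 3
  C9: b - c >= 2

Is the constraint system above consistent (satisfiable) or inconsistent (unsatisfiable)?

Unsatisfiable

Constraints 1, 8, and 9 give b − c ≥ 2, c − a ≥ -3, a − b ≥ 3.
Adding all 3 inequalities: the left sides telescope to 0, and the right sides sum to 2 + (-3) + 3 = 2. So 0 ≥ 2, which is false.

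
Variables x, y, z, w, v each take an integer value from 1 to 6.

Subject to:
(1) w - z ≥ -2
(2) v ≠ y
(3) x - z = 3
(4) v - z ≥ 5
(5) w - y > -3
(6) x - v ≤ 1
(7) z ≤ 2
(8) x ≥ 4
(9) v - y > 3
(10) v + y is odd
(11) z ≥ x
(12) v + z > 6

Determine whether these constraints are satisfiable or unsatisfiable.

From constraints 8 and 11: z ≥ x and x ≥ 4, so z ≥ 4. From constraint 7: z ≤ 2. But 2 < 4, so no value of z works.

Unsatisfiable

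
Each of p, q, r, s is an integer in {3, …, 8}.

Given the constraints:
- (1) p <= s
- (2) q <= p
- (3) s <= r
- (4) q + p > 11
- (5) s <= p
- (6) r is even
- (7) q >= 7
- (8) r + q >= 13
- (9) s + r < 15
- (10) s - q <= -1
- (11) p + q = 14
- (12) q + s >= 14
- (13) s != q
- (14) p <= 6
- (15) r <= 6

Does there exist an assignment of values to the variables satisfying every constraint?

Unsatisfiable

From constraints 2 and 14: q ≤ p ≤ 6. From constraints 3 and 15: s ≤ r ≤ 6. Hence q + s ≤ 12. But constraint 12 requires q + s ≥ 14, and 14 > 12. Contradiction.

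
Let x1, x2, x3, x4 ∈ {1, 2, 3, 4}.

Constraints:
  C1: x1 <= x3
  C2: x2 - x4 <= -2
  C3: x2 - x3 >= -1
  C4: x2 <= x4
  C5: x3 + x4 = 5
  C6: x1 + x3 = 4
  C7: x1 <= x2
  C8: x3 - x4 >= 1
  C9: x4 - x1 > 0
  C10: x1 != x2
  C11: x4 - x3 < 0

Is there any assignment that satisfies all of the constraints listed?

Constraints 2, 3, and 8 give x2 − x3 ≥ -1, x3 − x4 ≥ 1, x4 − x2 ≥ 2.
Adding all 3 inequalities: the left sides telescope to 0, and the right sides sum to (-1) + 1 + 2 = 2. So 0 ≥ 2, which is false.

Unsatisfiable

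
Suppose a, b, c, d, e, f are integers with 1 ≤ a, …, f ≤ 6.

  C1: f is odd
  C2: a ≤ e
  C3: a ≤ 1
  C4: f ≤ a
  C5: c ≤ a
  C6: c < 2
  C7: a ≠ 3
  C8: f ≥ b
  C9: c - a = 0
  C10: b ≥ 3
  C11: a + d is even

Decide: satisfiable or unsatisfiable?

Unsatisfiable

From constraints 8 and 10: f ≥ b and b ≥ 3, so f ≥ 3. From constraints 3 and 4: f ≤ a and a ≤ 1, so f ≤ 1. But 1 < 3, so no value of f works.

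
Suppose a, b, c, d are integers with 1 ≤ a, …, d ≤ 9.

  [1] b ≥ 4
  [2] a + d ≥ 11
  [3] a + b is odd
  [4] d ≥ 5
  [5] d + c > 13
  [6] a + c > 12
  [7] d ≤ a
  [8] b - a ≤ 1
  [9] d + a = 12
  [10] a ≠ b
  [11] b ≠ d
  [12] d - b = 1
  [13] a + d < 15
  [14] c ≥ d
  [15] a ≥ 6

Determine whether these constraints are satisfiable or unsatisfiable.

Take a = 6, b = 5, c = 9, d = 6. Then constraint 2: a + d = 12; constraint 5: d + c = 15, and every other listed constraint is also met.

Satisfiable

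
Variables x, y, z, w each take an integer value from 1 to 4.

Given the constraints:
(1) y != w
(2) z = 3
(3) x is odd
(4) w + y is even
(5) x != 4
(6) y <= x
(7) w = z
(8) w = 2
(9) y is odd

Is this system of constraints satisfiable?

Unsatisfiable

Constraint 8 fixes w = 2 and constraint 2 fixes z = 3, but constraint 7 requires w = z. Since 2 ≠ 3, contradiction.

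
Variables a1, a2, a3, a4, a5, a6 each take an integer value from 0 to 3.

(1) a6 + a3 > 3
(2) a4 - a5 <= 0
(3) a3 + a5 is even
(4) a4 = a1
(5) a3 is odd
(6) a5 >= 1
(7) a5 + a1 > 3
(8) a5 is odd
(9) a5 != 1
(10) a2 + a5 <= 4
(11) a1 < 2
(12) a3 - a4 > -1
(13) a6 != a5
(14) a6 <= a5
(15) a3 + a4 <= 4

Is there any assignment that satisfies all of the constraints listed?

Satisfiable

Setting (a1, a2, a3, a4, a5, a6) = (1, 1, 3, 1, 3, 1) satisfies everything: constraint 1: a6 + a3 = 4; constraint 2: a4 - a5 = -2; constraint 7: a5 + a1 = 4, and the others follow.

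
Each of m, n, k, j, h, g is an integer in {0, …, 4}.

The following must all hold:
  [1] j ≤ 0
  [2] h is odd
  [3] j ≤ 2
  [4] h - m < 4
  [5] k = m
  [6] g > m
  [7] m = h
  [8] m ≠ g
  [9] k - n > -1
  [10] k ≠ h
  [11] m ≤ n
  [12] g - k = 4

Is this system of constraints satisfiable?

Unsatisfiable

From constraints 5 and 7, k = m = h, so k = h. But constraint 10 says k ≠ h. Contradiction.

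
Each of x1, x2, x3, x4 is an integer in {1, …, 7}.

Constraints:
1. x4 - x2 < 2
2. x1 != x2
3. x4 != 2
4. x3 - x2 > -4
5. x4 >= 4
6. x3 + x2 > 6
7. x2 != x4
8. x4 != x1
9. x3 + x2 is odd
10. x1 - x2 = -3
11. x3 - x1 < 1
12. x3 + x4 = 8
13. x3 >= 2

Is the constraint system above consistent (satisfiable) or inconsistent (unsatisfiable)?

Satisfiable

Setting (x1, x2, x3, x4) = (3, 6, 3, 5) satisfies everything: constraint 1: x4 - x2 = -1; constraint 4: x3 - x2 = -3, and the others follow.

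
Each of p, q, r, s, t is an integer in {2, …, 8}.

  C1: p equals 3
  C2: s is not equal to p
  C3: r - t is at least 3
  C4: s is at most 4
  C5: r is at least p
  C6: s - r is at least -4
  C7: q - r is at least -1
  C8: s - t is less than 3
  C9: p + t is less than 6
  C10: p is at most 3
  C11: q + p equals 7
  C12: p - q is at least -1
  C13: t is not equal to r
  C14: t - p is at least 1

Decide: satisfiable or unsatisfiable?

Constraints 3, 7, 12, and 14 give r − t ≥ 3, t − p ≥ 1, p − q ≥ -1, q − r ≥ -1.
Adding all 4 inequalities: the left sides telescope to 0, and the right sides sum to 3 + 1 + (-1) + (-1) = 2. So 0 ≥ 2, which is false.

Unsatisfiable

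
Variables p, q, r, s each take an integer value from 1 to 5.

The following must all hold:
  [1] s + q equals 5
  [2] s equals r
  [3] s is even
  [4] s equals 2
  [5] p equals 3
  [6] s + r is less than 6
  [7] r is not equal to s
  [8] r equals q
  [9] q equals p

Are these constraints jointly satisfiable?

Unsatisfiable

Constraint 4 fixes s = 2 and constraint 5 fixes p = 3. Constraints 2, 8, and 9 give s = r = q = p, so s = p. But 2 ≠ 3 — contradiction.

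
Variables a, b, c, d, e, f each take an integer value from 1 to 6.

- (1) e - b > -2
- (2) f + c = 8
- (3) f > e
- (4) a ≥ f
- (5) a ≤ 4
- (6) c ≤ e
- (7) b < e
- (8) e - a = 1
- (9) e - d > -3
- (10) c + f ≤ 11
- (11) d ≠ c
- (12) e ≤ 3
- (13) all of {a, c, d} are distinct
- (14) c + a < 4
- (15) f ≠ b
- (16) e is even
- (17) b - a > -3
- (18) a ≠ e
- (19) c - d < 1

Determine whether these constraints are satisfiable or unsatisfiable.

Unsatisfiable

From constraints 4 and 5: f ≤ a ≤ 4. From constraints 6 and 12: c ≤ e ≤ 3. Hence f + c ≤ 7. But constraint 2 requires f + c = 8, and 8 > 7. Contradiction.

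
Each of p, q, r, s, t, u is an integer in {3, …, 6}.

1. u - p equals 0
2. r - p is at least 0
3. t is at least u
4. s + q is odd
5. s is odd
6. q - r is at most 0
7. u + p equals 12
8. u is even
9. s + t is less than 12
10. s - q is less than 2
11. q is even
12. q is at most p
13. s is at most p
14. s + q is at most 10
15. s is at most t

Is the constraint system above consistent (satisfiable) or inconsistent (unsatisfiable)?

Satisfiable

Try p = 6, q = 4, r = 6, s = 3, t = 6, u = 6.
Check constraint 1: u - p = 0; constraint 2: r - p = 0; constraint 6: q - r = -2. The remaining constraints are straightforward to verify.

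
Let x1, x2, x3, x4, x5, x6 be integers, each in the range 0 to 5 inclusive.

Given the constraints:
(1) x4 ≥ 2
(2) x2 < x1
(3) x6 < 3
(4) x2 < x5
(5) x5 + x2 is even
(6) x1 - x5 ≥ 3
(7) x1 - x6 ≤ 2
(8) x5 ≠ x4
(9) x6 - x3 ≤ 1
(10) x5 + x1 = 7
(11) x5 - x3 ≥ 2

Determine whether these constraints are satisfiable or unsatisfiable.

Unsatisfiable

Constraints 6, 7, 9, and 11 give x1 − x5 ≥ 3, x5 − x3 ≥ 2, x3 − x6 ≥ -1, x6 − x1 ≥ -2.
Adding all 4 inequalities: the left sides telescope to 0, and the right sides sum to 3 + 2 + (-1) + (-2) = 2. So 0 ≥ 2, which is false.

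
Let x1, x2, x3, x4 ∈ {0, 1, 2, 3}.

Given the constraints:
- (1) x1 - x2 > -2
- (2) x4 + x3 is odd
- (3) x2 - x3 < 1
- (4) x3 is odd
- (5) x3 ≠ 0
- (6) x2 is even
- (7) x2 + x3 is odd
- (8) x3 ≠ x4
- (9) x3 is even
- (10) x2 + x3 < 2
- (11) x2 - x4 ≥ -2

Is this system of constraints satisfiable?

Unsatisfiable

Constraint 6 makes x2 even and constraint 9 makes x3 even, so x2 + x3 must be even. Constraint 7 says x2 + x3 is odd — contradiction.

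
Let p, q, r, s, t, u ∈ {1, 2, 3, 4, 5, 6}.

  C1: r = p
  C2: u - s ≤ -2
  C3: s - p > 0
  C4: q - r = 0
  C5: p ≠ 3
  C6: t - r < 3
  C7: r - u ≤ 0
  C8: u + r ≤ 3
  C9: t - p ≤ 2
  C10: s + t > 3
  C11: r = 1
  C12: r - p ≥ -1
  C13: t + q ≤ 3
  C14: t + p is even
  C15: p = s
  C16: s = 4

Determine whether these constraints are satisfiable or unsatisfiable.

Constraint 11 fixes r = 1 and constraint 16 fixes s = 4. Constraints 1 and 15 give r = p = s, so r = s. But 1 ≠ 4 — contradiction.

Unsatisfiable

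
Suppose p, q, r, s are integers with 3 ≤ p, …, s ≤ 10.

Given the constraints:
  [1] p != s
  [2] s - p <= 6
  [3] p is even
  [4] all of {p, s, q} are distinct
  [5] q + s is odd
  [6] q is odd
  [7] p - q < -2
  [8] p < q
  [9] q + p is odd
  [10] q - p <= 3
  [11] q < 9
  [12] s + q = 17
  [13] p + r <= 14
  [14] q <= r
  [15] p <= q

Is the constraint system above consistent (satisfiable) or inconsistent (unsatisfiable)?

Satisfiable

Setting (p, q, r, s) = (4, 7, 9, 10) satisfies everything: constraint 2: s - p = 6; constraint 7: p - q = -3, and the others follow.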